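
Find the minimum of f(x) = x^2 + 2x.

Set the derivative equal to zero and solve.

f(x) = x^2 + 2x
f'(x) = 2x + (2) = 0
x = -2/2 = -1
f(-1) = -1
Since f''(x) = 2 > 0, this is a minimum.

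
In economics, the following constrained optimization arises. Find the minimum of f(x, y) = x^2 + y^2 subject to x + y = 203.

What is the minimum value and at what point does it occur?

Substitute y = 203 - x into f(x,y) = x^2 + y^2:
g(x) = x^2 + (203 - x)^2 = 2x^2 - 406x + 41209
g'(x) = 4x - 406 = 0  =>  x = 203/2
y = 203 - 203/2 = 203/2
Minimum value = (203/2)^2 + (203/2)^2 = 41209/2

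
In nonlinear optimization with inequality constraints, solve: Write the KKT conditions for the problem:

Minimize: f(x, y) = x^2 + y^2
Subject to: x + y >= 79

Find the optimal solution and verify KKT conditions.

KKT conditions for min x^2 + y^2 s.t. x + y >= 79:
Stationarity: 2x = mu, 2y = mu
So x = y = mu/2.
Complementary slackness: mu*(x + y - 79) = 0
Primal feasibility: x + y >= 79; dual feasibility: mu >= 0
If mu = 0 then x = y = 0, but 0 + 0 < 79 is infeasible, so the constraint is active.
Constraint active: x + y = 2*(mu/2) = 79 => mu = 79
x = y = 79/2, f = 6241/2
Verify: stationarity 2*(79/2) = 79 = mu; primal 79/2 + 79/2 = 79 >= 79; dual mu = 79 >= 0; complementary slackness 79*(79 - 79) = 0. All KKT conditions hold.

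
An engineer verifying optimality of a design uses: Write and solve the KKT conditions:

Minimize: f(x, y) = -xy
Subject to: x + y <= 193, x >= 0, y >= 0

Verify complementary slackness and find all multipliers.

Problem: min -xy s.t. x + y <= 193 (multiplier lambda), x >= 0 (mu_x), y >= 0 (mu_y)
KKT stationarity: -y + lambda - mu_x = 0, -x + lambda - mu_y = 0, with lambda, mu_x, mu_y >= 0
Complementary slackness: lambda*(x + y - 193) = 0, mu_x*x = 0, mu_y*y = 0
If lambda = 0: y = -mu_x <= 0 and x = -mu_y <= 0 force x = y = 0 with f = 0; but x = y = 193/2 is feasible with f = -37249/4 < 0, so this is not the minimum. Hence lambda > 0 and x + y = 193.
Try x > 0, y > 0 (so mu_x = mu_y = 0): y = lambda, x = lambda => x = y = lambda
x + y = 193 => 2*lambda = 193 => lambda = 193/2
x* = y* = 193/2 > 0, consistent with mu_x = mu_y = 0.
(Any feasible point with x = 0 or y = 0 has f = 0 > -37249/4, so the minimum is not on those boundaries.)
min(-xy) = -37249/4 (i.e. max xy = 37249/4)
Multipliers: lambda = 193/2, mu_x = 0, mu_y = 0
Complementary slackness: lambda*(x + y - 193) = 193/2*(193/2 + 193/2 - 193) = 0, mu_x*x = 0*193/2 = 0, mu_y*y = 0*193/2 = 0. Satisfied.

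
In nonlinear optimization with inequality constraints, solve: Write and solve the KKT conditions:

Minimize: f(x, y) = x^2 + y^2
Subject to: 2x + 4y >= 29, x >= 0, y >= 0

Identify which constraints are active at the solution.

KKT conditions for min x^2 + y^2 s.t. 2x + 4y >= 29, x >= 0, y >= 0:
Stationarity: 2x = mu*2 + mu_x, 2y = mu*4 + mu_y, with mu, mu_x, mu_y >= 0
Complementary slackness: mu*(2x + 4y - 29) = 0, mu_x*x = 0, mu_y*y = 0
(0, 0) is infeasible (2*0 + 4*0 < 29), so if mu = 0 stationarity would force x = mu_x/2 >= 0, y = mu_y/2 >= 0 with mu_x*x = mu_y*y = 0, i.e. x = y = 0: contradiction. Hence mu > 0 and 2x + 4y = 29 is active.
Try x > 0, y > 0 (so mu_x = mu_y = 0): x = 2*mu/2, y = 4*mu/2
Substitute: 2*(2*mu/2) + 4*(4*mu/2) = 29
  mu*20/2 = 29 => mu = 29/10
x* = 29/10 > 0, y* = 29/5 > 0, consistent with mu_x = mu_y = 0.
f is convex and the constraints are linear, so this KKT point is the global minimum.
f* = 841/20
Active constraints: 2x + 4y >= 29 (holds with equality, mu = 29/10 > 0); x >= 0 and y >= 0 are inactive (mu_x = mu_y = 0).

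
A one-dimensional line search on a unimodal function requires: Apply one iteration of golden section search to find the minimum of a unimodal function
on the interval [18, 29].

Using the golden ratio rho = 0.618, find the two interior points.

Golden section search on [18, 29].
Golden ratio rho = 0.618 (approx).
Interior points:
  x_1 = 18 + (1-0.618)*11 = 22.2020
  x_2 = 18 + 0.618*11 = 24.7980
Compare f(x_1) and f(x_2) to determine which subinterval to keep.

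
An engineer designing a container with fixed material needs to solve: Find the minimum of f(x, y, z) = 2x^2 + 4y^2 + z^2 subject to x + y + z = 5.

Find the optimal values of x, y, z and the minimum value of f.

Using Lagrange multipliers on f = 2x^2 + 4y^2 + z^2 with constraint x + y + z = 5:
Conditions: 2*2*x = lambda, 2*4*y = lambda, 2*1*z = lambda
So x = lambda/4, y = lambda/8, z = lambda/2
Substituting into constraint: lambda * (7/8) = 5
lambda = 40/7
x = 10/7, y = 5/7, z = 20/7
Minimum value = 100/7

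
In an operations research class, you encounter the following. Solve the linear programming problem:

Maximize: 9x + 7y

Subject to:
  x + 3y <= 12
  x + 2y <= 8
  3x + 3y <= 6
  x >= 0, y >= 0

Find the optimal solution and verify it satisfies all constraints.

Feasible vertices: (0, 0), (0, 2), (2, 0)
Objective 9x + 7y at each vertex:
  (0, 0): 0
  (0, 2): 14
  (2, 0): 18
Maximum is 18 at (2, 0).
Verify constraints at (x, y) = (2, 0):
  1*2 + 3*0 = 2 <= 12
  1*2 + 2*0 = 2 <= 8
  3*2 + 3*0 = 6 <= 6 (active)
  x = 2 >= 0, y = 0 >= 0. All constraints satisfied.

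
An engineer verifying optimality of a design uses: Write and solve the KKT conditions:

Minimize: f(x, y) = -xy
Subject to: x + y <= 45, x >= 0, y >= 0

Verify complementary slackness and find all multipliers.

Problem: min -xy s.t. x + y <= 45 (multiplier lambda), x >= 0 (mu_x), y >= 0 (mu_y)
KKT stationarity: -y + lambda - mu_x = 0, -x + lambda - mu_y = 0, with lambda, mu_x, mu_y >= 0
Complementary slackness: lambda*(x + y - 45) = 0, mu_x*x = 0, mu_y*y = 0
If lambda = 0: y = -mu_x <= 0 and x = -mu_y <= 0 force x = y = 0 with f = 0; but x = y = 45/2 is feasible with f = -2025/4 < 0, so this is not the minimum. Hence lambda > 0 and x + y = 45.
Try x > 0, y > 0 (so mu_x = mu_y = 0): y = lambda, x = lambda => x = y = lambda
x + y = 45 => 2*lambda = 45 => lambda = 45/2
x* = y* = 45/2 > 0, consistent with mu_x = mu_y = 0.
(Any feasible point with x = 0 or y = 0 has f = 0 > -2025/4, so the minimum is not on those boundaries.)
min(-xy) = -2025/4 (i.e. max xy = 2025/4)
Multipliers: lambda = 45/2, mu_x = 0, mu_y = 0
Complementary slackness: lambda*(x + y - 45) = 45/2*(45/2 + 45/2 - 45) = 0, mu_x*x = 0*45/2 = 0, mu_y*y = 0*45/2 = 0. Satisfied.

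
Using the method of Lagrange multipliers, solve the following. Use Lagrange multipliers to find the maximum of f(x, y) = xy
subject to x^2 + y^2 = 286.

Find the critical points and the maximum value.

Lagrange conditions: y = 2*lambda*x and x = 2*lambda*y
If x = 0 then y = 0, violating the constraint, so x, y != 0.
Dividing: y/x = x/y => x^2 = y^2 => y = x or y = -x
Constraint: 2x^2 = 286 => x^2 = 143 => x = +/-sqrt(143)
Critical points: (sqrt(143), sqrt(143)), (-sqrt(143), -sqrt(143)), (sqrt(143), -sqrt(143)), (-sqrt(143), sqrt(143))
  y = x:  xy = x^2 = 143  at (sqrt(143), sqrt(143)) and (-sqrt(143), -sqrt(143))
  y = -x: xy = -x^2 = -143 at (sqrt(143), -sqrt(143)) and (-sqrt(143), sqrt(143))
Maximum xy = 143 at (sqrt(143), sqrt(143)) and (-sqrt(143), -sqrt(143))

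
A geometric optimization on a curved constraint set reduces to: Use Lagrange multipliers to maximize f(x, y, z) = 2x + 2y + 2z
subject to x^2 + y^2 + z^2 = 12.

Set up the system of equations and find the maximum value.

Lagrange conditions: 2 = 2*lambda*x, 2 = 2*lambda*y, 2 = 2*lambda*z
So x:2 = y:2 = z:2, i.e. x = 2t, y = 2t, z = 2t
Constraint: t^2*(2^2 + 2^2 + 2^2) = 12
  t^2 * 12 = 12  =>  t = sqrt(1)
Maximum = 2*2t + 2*2t + 2*2t = 12*sqrt(1) = 12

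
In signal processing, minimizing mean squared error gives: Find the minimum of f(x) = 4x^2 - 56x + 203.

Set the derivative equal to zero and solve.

f(x) = 4x^2 - 56x + 203
f'(x) = 8x + (-56) = 0
x = 56/8 = 7
f(7) = 7
Since f''(x) = 8 > 0, this is a minimum.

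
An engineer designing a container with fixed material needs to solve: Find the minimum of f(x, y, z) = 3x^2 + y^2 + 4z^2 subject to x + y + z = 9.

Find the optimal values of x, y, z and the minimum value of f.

Using Lagrange multipliers on f = 3x^2 + y^2 + 4z^2 with constraint x + y + z = 9:
Conditions: 2*3*x = lambda, 2*1*y = lambda, 2*4*z = lambda
So x = lambda/6, y = lambda/2, z = lambda/8
Substituting into constraint: lambda * (19/24) = 9
lambda = 216/19
x = 36/19, y = 108/19, z = 27/19
Minimum value = 972/19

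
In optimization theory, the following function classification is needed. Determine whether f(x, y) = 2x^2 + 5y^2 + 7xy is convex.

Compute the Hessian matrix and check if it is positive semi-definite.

f(x,y) = 2x^2 + 5y^2 + 7xy
Hessian H = [[4, 7], [7, 10]]
trace(H) = 14, det(H) = -9
Eigenvalues: (14 +/- sqrt(232)) / 2 = 14.62, -0.6158
Since not both eigenvalues positive, f is neither convex nor concave.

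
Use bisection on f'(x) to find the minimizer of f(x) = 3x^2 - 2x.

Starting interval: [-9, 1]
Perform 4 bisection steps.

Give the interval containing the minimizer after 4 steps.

Finding critical point of f(x) = 3x^2 - 2x using bisection on f'(x) = 6x + -2.
f'(x) = 0 when x = 1/3.
Starting interval: [-9, 1]
Step 1: mid = -4, f'(mid) = -26, new interval = [-4, 1]
Step 2: mid = -3/2, f'(mid) = -11, new interval = [-3/2, 1]
Step 3: mid = -1/4, f'(mid) = -7/2, new interval = [-1/4, 1]
Step 4: mid = 3/8, f'(mid) = 1/4, new interval = [-1/4, 3/8]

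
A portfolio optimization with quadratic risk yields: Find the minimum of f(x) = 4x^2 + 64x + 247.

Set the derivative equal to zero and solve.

f(x) = 4x^2 + 64x + 247
f'(x) = 8x + (64) = 0
x = -64/8 = -8
f(-8) = -9
Since f''(x) = 8 > 0, this is a minimum.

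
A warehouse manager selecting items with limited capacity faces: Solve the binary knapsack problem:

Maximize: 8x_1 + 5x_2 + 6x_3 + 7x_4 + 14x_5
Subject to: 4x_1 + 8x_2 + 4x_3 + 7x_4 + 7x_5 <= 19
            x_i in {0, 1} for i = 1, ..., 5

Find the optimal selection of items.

Items: item 1 (v=8, w=4), item 2 (v=5, w=8), item 3 (v=6, w=4), item 4 (v=7, w=7), item 5 (v=14, w=7)
Capacity: 19
Checking all 32 subsets (w = total weight, v = total value):
  {}: w = 0, v = 0
  {1}: w = 4, v = 8
  {2}: w = 8, v = 5
  {3}: w = 4, v = 6
  {4}: w = 7, v = 7
  {5}: w = 7, v = 14
  {1, 2}: w = 12, v = 13
  {1, 3}: w = 8, v = 14
  {1, 4}: w = 11, v = 15
  {1, 5}: w = 11, v = 22
  {2, 3}: w = 12, v = 11
  {2, 4}: w = 15, v = 12
  {2, 5}: w = 15, v = 19
  {3, 4}: w = 11, v = 13
  {3, 5}: w = 11, v = 20
  {4, 5}: w = 14, v = 21
  {1, 2, 3}: w = 16, v = 19
  {1, 2, 4}: w = 19, v = 20
  {1, 2, 5}: w = 19, v = 27
  {1, 3, 4}: w = 15, v = 21
  {1, 3, 5}: w = 15, v = 28
  {1, 4, 5}: w = 18, v = 29
  {2, 3, 4}: w = 19, v = 18
  {2, 3, 5}: w = 19, v = 25
  {2, 4, 5}: w = 22 > 19, infeasible
  {3, 4, 5}: w = 18, v = 27
  {1, 2, 3, 4}: w = 23 > 19, infeasible
  {1, 2, 3, 5}: w = 23 > 19, infeasible
  {1, 2, 4, 5}: w = 26 > 19, infeasible
  {1, 3, 4, 5}: w = 22 > 19, infeasible
  {2, 3, 4, 5}: w = 26 > 19, infeasible
  {1, 2, 3, 4, 5}: w = 30 > 19, infeasible
Best feasible subset: items [1, 4, 5]
Total weight: 18 <= 19, total value: 29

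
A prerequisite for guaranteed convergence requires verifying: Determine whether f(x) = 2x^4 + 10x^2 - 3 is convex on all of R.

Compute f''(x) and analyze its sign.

f(x) = 2x^4 + 10x^2 - 3
f'(x) = 8x^3 + 20x
f''(x) = 24x^2 + 20
f''(x) = 24x^2 + 20 >= 20 > 0 for all x
Therefore, f is convex on R.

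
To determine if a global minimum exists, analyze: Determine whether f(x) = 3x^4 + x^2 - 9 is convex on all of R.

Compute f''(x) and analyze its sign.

f(x) = 3x^4 + x^2 - 9
f'(x) = 12x^3 + 2x
f''(x) = 36x^2 + 2
f''(x) = 36x^2 + 2 >= 2 > 0 for all x
Therefore, f is convex on R.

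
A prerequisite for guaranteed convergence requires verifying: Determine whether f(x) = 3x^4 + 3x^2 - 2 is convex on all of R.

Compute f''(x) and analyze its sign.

f(x) = 3x^4 + 3x^2 - 2
f'(x) = 12x^3 + 6x
f''(x) = 36x^2 + 6
f''(x) = 36x^2 + 6 >= 6 > 0 for all x
Therefore, f is convex on R.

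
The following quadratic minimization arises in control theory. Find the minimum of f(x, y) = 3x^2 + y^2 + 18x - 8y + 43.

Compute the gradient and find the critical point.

f(x,y) = 3x^2 + y^2 + 18x - 8y + 43
df/dx = 6x + (18) = 0  =>  x = -3
df/dy = 2y + (-8) = 0  =>  y = 4
f(-3, 4) = 3*(-3)^2 + 1*(4)^2 + 18*(-3) + -8*(4) + 43 = 0
Hessian is diagonal with entries 6, 2 > 0, so this is a minimum.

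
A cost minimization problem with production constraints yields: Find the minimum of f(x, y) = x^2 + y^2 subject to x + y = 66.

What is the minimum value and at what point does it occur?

Substitute y = 66 - x into f(x,y) = x^2 + y^2:
g(x) = x^2 + (66 - x)^2 = 2x^2 - 132x + 4356
g'(x) = 4x - 132 = 0  =>  x = 33
y = 66 - 33 = 33
Minimum value = 33^2 + 33^2 = 2178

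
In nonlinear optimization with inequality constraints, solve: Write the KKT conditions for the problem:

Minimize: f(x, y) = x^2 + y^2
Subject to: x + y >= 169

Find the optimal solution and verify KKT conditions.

KKT conditions for min x^2 + y^2 s.t. x + y >= 169:
Stationarity: 2x = mu, 2y = mu
So x = y = mu/2.
Complementary slackness: mu*(x + y - 169) = 0
Primal feasibility: x + y >= 169; dual feasibility: mu >= 0
If mu = 0 then x = y = 0, but 0 + 0 < 169 is infeasible, so the constraint is active.
Constraint active: x + y = 2*(mu/2) = 169 => mu = 169
x = y = 169/2, f = 28561/2
Verify: stationarity 2*(169/2) = 169 = mu; primal 169/2 + 169/2 = 169 >= 169; dual mu = 169 >= 0; complementary slackness 169*(169 - 169) = 0. All KKT conditions hold.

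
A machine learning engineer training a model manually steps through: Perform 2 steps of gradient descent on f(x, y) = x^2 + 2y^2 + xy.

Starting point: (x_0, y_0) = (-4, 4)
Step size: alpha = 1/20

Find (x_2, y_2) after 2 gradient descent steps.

f(x,y) = x^2 + 2y^2 + xy
grad_x = 2x + 1y, grad_y = 4y + 1x
Step 1: grad = (-4, 12), (-19/5, 17/5)
Step 2: grad = (-21/5, 49/5), (-359/100, 291/100)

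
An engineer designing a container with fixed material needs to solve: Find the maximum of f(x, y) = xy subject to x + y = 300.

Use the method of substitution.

Substitute y = 300 - x into f(x,y) = xy:
g(x) = x(300 - x) = 300x - x^2
g'(x) = 300 - 2x = 0  =>  x = 150
y = 300 - 150 = 150
Maximum value = 150 * 150 = 22500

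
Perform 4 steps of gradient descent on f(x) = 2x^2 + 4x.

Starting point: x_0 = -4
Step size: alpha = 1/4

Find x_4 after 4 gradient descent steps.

f(x) = 2x^2 + 4x, f'(x) = 4x + (4)
Step 1: f'(-4) = -12, x_1 = -4 - 1/4 * -12 = -1
Step 2: f'(-1) = 0, x_2 = -1 - 1/4 * 0 = -1
Step 3: f'(-1) = 0, x_3 = -1 - 1/4 * 0 = -1
Step 4: f'(-1) = 0, x_4 = -1 - 1/4 * 0 = -1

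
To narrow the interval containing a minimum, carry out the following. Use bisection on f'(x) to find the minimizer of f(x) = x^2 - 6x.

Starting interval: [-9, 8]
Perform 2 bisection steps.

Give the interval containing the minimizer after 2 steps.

Finding critical point of f(x) = x^2 - 6x using bisection on f'(x) = 2x + -6.
f'(x) = 0 when x = 3.
Starting interval: [-9, 8]
Step 1: mid = -1/2, f'(mid) = -7, new interval = [-1/2, 8]
Step 2: mid = 15/4, f'(mid) = 3/2, new interval = [-1/2, 15/4]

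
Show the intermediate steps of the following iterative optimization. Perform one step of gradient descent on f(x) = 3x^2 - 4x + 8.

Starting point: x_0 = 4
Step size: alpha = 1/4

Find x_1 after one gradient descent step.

f(x) = 3x^2 - 4x + 8
f'(x) = 6x - 4
f'(4) = 6*4 + (-4) = 20
x_1 = x_0 - alpha * f'(x_0) = 4 - 1/4 * 20 = -1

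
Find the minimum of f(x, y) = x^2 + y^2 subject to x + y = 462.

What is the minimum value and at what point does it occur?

Substitute y = 462 - x into f(x,y) = x^2 + y^2:
g(x) = x^2 + (462 - x)^2 = 2x^2 - 924x + 213444
g'(x) = 4x - 924 = 0  =>  x = 231
y = 462 - 231 = 231
Minimum value = 231^2 + 231^2 = 106722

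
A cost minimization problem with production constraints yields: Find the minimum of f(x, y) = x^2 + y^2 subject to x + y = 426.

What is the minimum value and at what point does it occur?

Substitute y = 426 - x into f(x,y) = x^2 + y^2:
g(x) = x^2 + (426 - x)^2 = 2x^2 - 852x + 181476
g'(x) = 4x - 852 = 0  =>  x = 213
y = 426 - 213 = 213
Minimum value = 213^2 + 213^2 = 90738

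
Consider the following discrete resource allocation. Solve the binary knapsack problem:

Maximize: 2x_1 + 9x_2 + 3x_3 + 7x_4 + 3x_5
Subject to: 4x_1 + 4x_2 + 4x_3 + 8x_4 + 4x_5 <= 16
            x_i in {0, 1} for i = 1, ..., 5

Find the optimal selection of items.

Items: item 1 (v=2, w=4), item 2 (v=9, w=4), item 3 (v=3, w=4), item 4 (v=7, w=8), item 5 (v=3, w=4)
Capacity: 16
Checking all 32 subsets (w = total weight, v = total value):
  {}: w = 0, v = 0
  {1}: w = 4, v = 2
  {2}: w = 4, v = 9
  {3}: w = 4, v = 3
  {4}: w = 8, v = 7
  {5}: w = 4, v = 3
  {1, 2}: w = 8, v = 11
  {1, 3}: w = 8, v = 5
  {1, 4}: w = 12, v = 9
  {1, 5}: w = 8, v = 5
  {2, 3}: w = 8, v = 12
  {2, 4}: w = 12, v = 16
  {2, 5}: w = 8, v = 12
  {3, 4}: w = 12, v = 10
  {3, 5}: w = 8, v = 6
  {4, 5}: w = 12, v = 10
  {1, 2, 3}: w = 12, v = 14
  {1, 2, 4}: w = 16, v = 18
  {1, 2, 5}: w = 12, v = 14
  {1, 3, 4}: w = 16, v = 12
  {1, 3, 5}: w = 12, v = 8
  {1, 4, 5}: w = 16, v = 12
  {2, 3, 4}: w = 16, v = 19
  {2, 3, 5}: w = 12, v = 15
  {2, 4, 5}: w = 16, v = 19
  {3, 4, 5}: w = 16, v = 13
  {1, 2, 3, 4}: w = 20 > 16, infeasible
  {1, 2, 3, 5}: w = 16, v = 17
  {1, 2, 4, 5}: w = 20 > 16, infeasible
  {1, 3, 4, 5}: w = 20 > 16, infeasible
  {2, 3, 4, 5}: w = 20 > 16, infeasible
  {1, 2, 3, 4, 5}: w = 24 > 16, infeasible
Best feasible subset: items [2, 3, 4]
(The same value 19 is also attained by {2, 4, 5}.)
Total weight: 16 <= 16, total value: 19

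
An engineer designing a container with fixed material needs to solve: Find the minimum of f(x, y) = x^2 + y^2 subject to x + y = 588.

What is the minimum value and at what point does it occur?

Substitute y = 588 - x into f(x,y) = x^2 + y^2:
g(x) = x^2 + (588 - x)^2 = 2x^2 - 1176x + 345744
g'(x) = 4x - 1176 = 0  =>  x = 294
y = 588 - 294 = 294
Minimum value = 294^2 + 294^2 = 172872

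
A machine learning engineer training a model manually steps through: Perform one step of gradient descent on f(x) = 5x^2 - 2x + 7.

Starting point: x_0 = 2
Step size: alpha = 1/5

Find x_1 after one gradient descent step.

f(x) = 5x^2 - 2x + 7
f'(x) = 10x - 2
f'(2) = 10*2 + (-2) = 18
x_1 = x_0 - alpha * f'(x_0) = 2 - 1/5 * 18 = -8/5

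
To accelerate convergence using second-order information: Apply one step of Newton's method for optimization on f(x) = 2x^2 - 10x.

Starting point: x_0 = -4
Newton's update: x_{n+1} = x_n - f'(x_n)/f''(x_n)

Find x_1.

f(x) = 2x^2 - 10x
f'(x) = 4x + (-10), f''(x) = 4
Newton step: x_1 = x_0 - f'(x_0)/f''(x_0)
f'(-4) = -26
x_1 = -4 - -26/4 = 5/2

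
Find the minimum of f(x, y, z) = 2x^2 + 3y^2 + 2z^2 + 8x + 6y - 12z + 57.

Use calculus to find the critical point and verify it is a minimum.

f(x,y,z) = 2x^2 + 3y^2 + 2z^2 + 8x + 6y - 12z + 57
df/dx = 4x + (8) = 0 => x = -2
df/dy = 6y + (6) = 0 => y = -1
df/dz = 4z + (-12) = 0 => z = 3
f(-2,-1,3) = 2*(-2)^2 + 3*(-1)^2 + 2*(3)^2 + 8*(-2) + 6*(-1) + -12*(3) + 57 = 28
Hessian is diagonal with entries 4, 6, 4 > 0, confirmed minimum.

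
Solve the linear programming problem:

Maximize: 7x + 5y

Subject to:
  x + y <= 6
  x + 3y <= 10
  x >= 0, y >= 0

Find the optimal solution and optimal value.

Feasible vertices: (0, 0), (0, 10/3), (4, 2), (6, 0)
Objective 7x + 5y at each:
  (0, 0): 0
  (0, 10/3): 50/3
  (4, 2): 38
  (6, 0): 42
Maximum is 42 at (6, 0).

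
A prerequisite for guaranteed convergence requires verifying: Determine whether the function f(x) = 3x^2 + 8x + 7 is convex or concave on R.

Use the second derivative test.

f(x) = 3x^2 + 8x + 7
f'(x) = 6x + 8
f''(x) = 6
Since f''(x) = 6 > 0 for all x, f is convex on R.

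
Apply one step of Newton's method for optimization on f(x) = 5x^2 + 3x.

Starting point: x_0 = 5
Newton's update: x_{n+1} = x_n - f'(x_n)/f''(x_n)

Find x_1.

f(x) = 5x^2 + 3x
f'(x) = 10x + (3), f''(x) = 10
Newton step: x_1 = x_0 - f'(x_0)/f''(x_0)
f'(5) = 53
x_1 = 5 - 53/10 = -3/10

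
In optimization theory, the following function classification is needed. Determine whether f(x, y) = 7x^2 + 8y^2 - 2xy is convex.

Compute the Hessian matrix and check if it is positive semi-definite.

f(x,y) = 7x^2 + 8y^2 - 2xy
Hessian H = [[14, -2], [-2, 16]]
trace(H) = 30, det(H) = 220
Eigenvalues: (30 +/- sqrt(20)) / 2 = 17.24, 12.76
Since both eigenvalues > 0, f is convex.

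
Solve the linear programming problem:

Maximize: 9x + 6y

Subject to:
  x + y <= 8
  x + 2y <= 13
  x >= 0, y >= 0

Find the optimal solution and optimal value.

Feasible vertices: (0, 0), (0, 13/2), (3, 5), (8, 0)
Objective 9x + 6y at each:
  (0, 0): 0
  (0, 13/2): 39
  (3, 5): 57
  (8, 0): 72
Maximum is 72 at (8, 0).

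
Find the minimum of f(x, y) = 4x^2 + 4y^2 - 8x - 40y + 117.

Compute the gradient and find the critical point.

f(x,y) = 4x^2 + 4y^2 - 8x - 40y + 117
df/dx = 8x + (-8) = 0  =>  x = 1
df/dy = 8y + (-40) = 0  =>  y = 5
f(1, 5) = 4*(1)^2 + 4*(5)^2 + -8*(1) + -40*(5) + 117 = 13
Hessian is diagonal with entries 8, 8 > 0, so this is a minimum.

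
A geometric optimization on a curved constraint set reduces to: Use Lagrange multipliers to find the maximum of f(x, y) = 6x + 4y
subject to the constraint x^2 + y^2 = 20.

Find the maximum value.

Set up Lagrange conditions: grad f = lambda * grad g
  6 = 2*lambda*x
  4 = 2*lambda*y
From these: x/y = 6/4, so x = 6t, y = 4t for some t.
Substitute into constraint: (6t)^2 + (4t)^2 = 20
  t^2 * 52 = 20
  t = sqrt(20/52)
Maximum = 6*x + 4*y = (6^2 + 4^2)*t = 52 * sqrt(20/52) = sqrt(1040)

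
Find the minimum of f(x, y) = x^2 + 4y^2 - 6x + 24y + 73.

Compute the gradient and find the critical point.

f(x,y) = x^2 + 4y^2 - 6x + 24y + 73
df/dx = 2x + (-6) = 0  =>  x = 3
df/dy = 8y + (24) = 0  =>  y = -3
f(3, -3) = 1*(3)^2 + 4*(-3)^2 + -6*(3) + 24*(-3) + 73 = 28
Hessian is diagonal with entries 2, 8 > 0, so this is a minimum.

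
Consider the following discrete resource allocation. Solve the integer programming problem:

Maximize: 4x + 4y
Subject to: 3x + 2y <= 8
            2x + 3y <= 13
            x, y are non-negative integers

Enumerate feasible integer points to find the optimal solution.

Constraint 1: 3x + 2y <= 8
Constraint 2: 2x + 3y <= 13
Feasible x range (need y >= 0): 0 <= x <= min(8/3, 13/2) => x in {0, ..., 2}.
Enumerate feasible integer points row by row (the coefficient of y is 4 > 0, so for each x the largest feasible y gives the best value):
  x = 0: y <= min((8 - 3*0)/2, (13 - 2*0)/3) => y in {0, ..., 4}; best 4*0 + 4*4 = 16
  x = 1: y <= min((8 - 3*1)/2, (13 - 2*1)/3) => y in {0, ..., 2}; best 4*1 + 4*2 = 12
  x = 2: y <= min((8 - 3*2)/2, (13 - 2*2)/3) => y in {0, ..., 1}; best 4*2 + 4*1 = 12
The maximum 4x + 4y = 16 is achieved at x = 0, y = 4.
Check: 3*0 + 2*4 = 8 <= 8 and 2*0 + 3*4 = 12 <= 13.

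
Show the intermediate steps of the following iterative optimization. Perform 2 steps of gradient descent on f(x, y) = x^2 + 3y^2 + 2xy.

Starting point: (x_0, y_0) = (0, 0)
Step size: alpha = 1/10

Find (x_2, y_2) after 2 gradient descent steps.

f(x,y) = x^2 + 3y^2 + 2xy
grad_x = 2x + 2y, grad_y = 6y + 2x
Step 1: grad = (0, 0), (0, 0)
Step 2: grad = (0, 0), (0, 0)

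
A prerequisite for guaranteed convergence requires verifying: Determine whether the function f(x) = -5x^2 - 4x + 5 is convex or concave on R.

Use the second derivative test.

f(x) = -5x^2 - 4x + 5
f'(x) = -10x - 4
f''(x) = -10
Since f''(x) = -10 < 0 for all x, f is concave on R.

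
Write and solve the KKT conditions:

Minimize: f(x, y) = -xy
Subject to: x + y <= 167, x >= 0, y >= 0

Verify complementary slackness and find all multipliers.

Problem: min -xy s.t. x + y <= 167 (multiplier lambda), x >= 0 (mu_x), y >= 0 (mu_y)
KKT stationarity: -y + lambda - mu_x = 0, -x + lambda - mu_y = 0, with lambda, mu_x, mu_y >= 0
Complementary slackness: lambda*(x + y - 167) = 0, mu_x*x = 0, mu_y*y = 0
If lambda = 0: y = -mu_x <= 0 and x = -mu_y <= 0 force x = y = 0 with f = 0; but x = y = 167/2 is feasible with f = -27889/4 < 0, so this is not the minimum. Hence lambda > 0 and x + y = 167.
Try x > 0, y > 0 (so mu_x = mu_y = 0): y = lambda, x = lambda => x = y = lambda
x + y = 167 => 2*lambda = 167 => lambda = 167/2
x* = y* = 167/2 > 0, consistent with mu_x = mu_y = 0.
(Any feasible point with x = 0 or y = 0 has f = 0 > -27889/4, so the minimum is not on those boundaries.)
min(-xy) = -27889/4 (i.e. max xy = 27889/4)
Multipliers: lambda = 167/2, mu_x = 0, mu_y = 0
Complementary slackness: lambda*(x + y - 167) = 167/2*(167/2 + 167/2 - 167) = 0, mu_x*x = 0*167/2 = 0, mu_y*y = 0*167/2 = 0. Satisfied.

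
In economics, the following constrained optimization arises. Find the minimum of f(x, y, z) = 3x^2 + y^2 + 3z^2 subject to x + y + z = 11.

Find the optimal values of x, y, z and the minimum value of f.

Using Lagrange multipliers on f = 3x^2 + y^2 + 3z^2 with constraint x + y + z = 11:
Conditions: 2*3*x = lambda, 2*1*y = lambda, 2*3*z = lambda
So x = lambda/6, y = lambda/2, z = lambda/6
Substituting into constraint: lambda * (5/6) = 11
lambda = 66/5
x = 11/5, y = 33/5, z = 11/5
Minimum value = 363/5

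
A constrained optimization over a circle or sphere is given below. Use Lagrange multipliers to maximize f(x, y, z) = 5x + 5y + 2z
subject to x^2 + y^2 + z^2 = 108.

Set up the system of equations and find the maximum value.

Lagrange conditions: 5 = 2*lambda*x, 5 = 2*lambda*y, 2 = 2*lambda*z
So x:5 = y:5 = z:2, i.e. x = 5t, y = 5t, z = 2t
Constraint: t^2*(5^2 + 5^2 + 2^2) = 108
  t^2 * 54 = 108  =>  t = sqrt(2)
Maximum = 5*5t + 5*5t + 2*2t = 54*sqrt(2) = sqrt(5832)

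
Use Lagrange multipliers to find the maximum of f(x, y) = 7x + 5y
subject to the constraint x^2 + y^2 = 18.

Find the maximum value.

Set up Lagrange conditions: grad f = lambda * grad g
  7 = 2*lambda*x
  5 = 2*lambda*y
From these: x/y = 7/5, so x = 7t, y = 5t for some t.
Substitute into constraint: (7t)^2 + (5t)^2 = 18
  t^2 * 74 = 18
  t = sqrt(18/74)
Maximum = 7*x + 5*y = (7^2 + 5^2)*t = 74 * sqrt(18/74) = sqrt(1332)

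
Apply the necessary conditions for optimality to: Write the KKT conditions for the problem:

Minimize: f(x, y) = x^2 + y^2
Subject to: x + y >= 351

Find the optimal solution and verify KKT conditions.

KKT conditions for min x^2 + y^2 s.t. x + y >= 351:
Stationarity: 2x = mu, 2y = mu
So x = y = mu/2.
Complementary slackness: mu*(x + y - 351) = 0
Primal feasibility: x + y >= 351; dual feasibility: mu >= 0
If mu = 0 then x = y = 0, but 0 + 0 < 351 is infeasible, so the constraint is active.
Constraint active: x + y = 2*(mu/2) = 351 => mu = 351
x = y = 351/2, f = 123201/2
Verify: stationarity 2*(351/2) = 351 = mu; primal 351/2 + 351/2 = 351 >= 351; dual mu = 351 >= 0; complementary slackness 351*(351 - 351) = 0. All KKT conditions hold.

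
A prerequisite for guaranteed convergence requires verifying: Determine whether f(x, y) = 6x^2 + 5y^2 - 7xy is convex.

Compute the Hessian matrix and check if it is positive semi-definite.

f(x,y) = 6x^2 + 5y^2 - 7xy
Hessian H = [[12, -7], [-7, 10]]
trace(H) = 22, det(H) = 71
Eigenvalues: (22 +/- sqrt(200)) / 2 = 18.07, 3.929
Since both eigenvalues > 0, f is convex.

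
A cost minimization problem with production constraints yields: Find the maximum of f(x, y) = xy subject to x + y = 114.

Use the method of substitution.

Substitute y = 114 - x into f(x,y) = xy:
g(x) = x(114 - x) = 114x - x^2
g'(x) = 114 - 2x = 0  =>  x = 57
y = 114 - 57 = 57
Maximum value = 57 * 57 = 3249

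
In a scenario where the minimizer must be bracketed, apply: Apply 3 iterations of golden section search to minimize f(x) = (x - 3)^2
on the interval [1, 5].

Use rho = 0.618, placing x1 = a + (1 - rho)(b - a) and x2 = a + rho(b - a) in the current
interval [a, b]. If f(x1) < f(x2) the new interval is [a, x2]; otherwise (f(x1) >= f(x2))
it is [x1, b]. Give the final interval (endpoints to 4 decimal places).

Golden section search for min of f(x) = (x - 3)^2 on [1, 5].
Each step: x1 = a + (1 - rho)(b - a), x2 = a + rho(b - a); if f(x1) < f(x2) keep [a, x2], otherwise keep [x1, b].
Step 1: [1.0000, 5.0000], x1=2.5280 (f=0.2228), x2=3.4720 (f=0.2228); f(x1) = f(x2) (tie, not '<') => keep [2.5280, 5.0000]
Step 2: [2.5280, 5.0000], x1=3.4723 (f=0.2231), x2=4.0557 (f=1.1145); f(x1) < f(x2) => keep [2.5280, 4.0557]
Step 3: [2.5280, 4.0557], x1=3.1116 (f=0.0125), x2=3.4721 (f=0.2229); f(x1) < f(x2) => keep [2.5280, 3.4721]
Final interval: [2.5280, 3.4721]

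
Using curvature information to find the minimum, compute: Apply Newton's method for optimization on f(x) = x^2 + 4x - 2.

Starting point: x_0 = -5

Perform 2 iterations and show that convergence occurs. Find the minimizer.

f(x) = x^2 + 4x - 2, f'(x) = 2x + (4), f''(x) = 2
Step 1: f'(-5) = -6, x_1 = -5 - -6/2 = -2
Step 2: f'(-2) = 0, x_2 = -2 (converged)
Newton's method converges in 1 step for quadratics.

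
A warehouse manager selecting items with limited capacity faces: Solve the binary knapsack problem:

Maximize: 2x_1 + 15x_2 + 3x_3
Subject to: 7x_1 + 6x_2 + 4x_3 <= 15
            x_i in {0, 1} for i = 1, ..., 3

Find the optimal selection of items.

Items: item 1 (v=2, w=7), item 2 (v=15, w=6), item 3 (v=3, w=4)
Capacity: 15
Checking all 8 subsets (w = total weight, v = total value):
  {}: w = 0, v = 0
  {1}: w = 7, v = 2
  {2}: w = 6, v = 15
  {3}: w = 4, v = 3
  {1, 2}: w = 13, v = 17
  {1, 3}: w = 11, v = 5
  {2, 3}: w = 10, v = 18
  {1, 2, 3}: w = 17 > 15, infeasible
Best feasible subset: items [2, 3]
Total weight: 10 <= 15, total value: 18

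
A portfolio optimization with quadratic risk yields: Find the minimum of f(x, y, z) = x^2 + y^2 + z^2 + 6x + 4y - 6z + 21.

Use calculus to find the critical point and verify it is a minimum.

f(x,y,z) = x^2 + y^2 + z^2 + 6x + 4y - 6z + 21
df/dx = 2x + (6) = 0 => x = -3
df/dy = 2y + (4) = 0 => y = -2
df/dz = 2z + (-6) = 0 => z = 3
f(-3,-2,3) = 1*(-3)^2 + 1*(-2)^2 + 1*(3)^2 + 6*(-3) + 4*(-2) + -6*(3) + 21 = -1
Hessian is diagonal with entries 2, 2, 2 > 0, confirmed minimum.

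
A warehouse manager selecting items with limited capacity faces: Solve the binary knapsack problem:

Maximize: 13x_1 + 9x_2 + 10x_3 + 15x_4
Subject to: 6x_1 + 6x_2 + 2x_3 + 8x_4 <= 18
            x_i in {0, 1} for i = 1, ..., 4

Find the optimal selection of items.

Items: item 1 (v=13, w=6), item 2 (v=9, w=6), item 3 (v=10, w=2), item 4 (v=15, w=8)
Capacity: 18
Checking all 16 subsets (w = total weight, v = total value):
  {}: w = 0, v = 0
  {1}: w = 6, v = 13
  {2}: w = 6, v = 9
  {3}: w = 2, v = 10
  {4}: w = 8, v = 15
  {1, 2}: w = 12, v = 22
  {1, 3}: w = 8, v = 23
  {1, 4}: w = 14, v = 28
  {2, 3}: w = 8, v = 19
  {2, 4}: w = 14, v = 24
  {3, 4}: w = 10, v = 25
  {1, 2, 3}: w = 14, v = 32
  {1, 2, 4}: w = 20 > 18, infeasible
  {1, 3, 4}: w = 16, v = 38
  {2, 3, 4}: w = 16, v = 34
  {1, 2, 3, 4}: w = 22 > 18, infeasible
Best feasible subset: items [1, 3, 4]
Total weight: 16 <= 18, total value: 38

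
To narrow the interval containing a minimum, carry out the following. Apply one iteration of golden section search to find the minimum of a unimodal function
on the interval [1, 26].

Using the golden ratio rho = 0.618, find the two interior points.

Golden section search on [1, 26].
Golden ratio rho = 0.618 (approx).
Interior points:
  x_1 = 1 + (1-0.618)*25 = 10.5500
  x_2 = 1 + 0.618*25 = 16.4500
Compare f(x_1) and f(x_2) to determine which subinterval to keep.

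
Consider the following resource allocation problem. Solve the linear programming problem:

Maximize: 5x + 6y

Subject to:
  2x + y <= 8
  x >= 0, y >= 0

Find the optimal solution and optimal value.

The feasible region has vertices at [(0, 0), (4, 0), (0, 8)].
Checking objective 5x + 6y at each vertex:
  (0, 0): 5*0 + 6*0 = 0
  (4, 0): 5*4 + 6*0 = 20
  (0, 8): 5*0 + 6*8 = 48
Maximum is 48 at (0, 8).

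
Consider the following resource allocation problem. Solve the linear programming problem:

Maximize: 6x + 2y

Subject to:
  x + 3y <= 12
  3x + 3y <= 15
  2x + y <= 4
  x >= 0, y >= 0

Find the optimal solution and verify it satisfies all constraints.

Feasible vertices: (0, 0), (0, 4), (2, 0)
Objective 6x + 2y at each vertex:
  (0, 0): 0
  (0, 4): 8
  (2, 0): 12
Maximum is 12 at (2, 0).
Verify constraints at (x, y) = (2, 0):
  1*2 + 3*0 = 2 <= 12
  3*2 + 3*0 = 6 <= 15
  2*2 + 1*0 = 4 <= 4 (active)
  x = 2 >= 0, y = 0 >= 0. All constraints satisfied.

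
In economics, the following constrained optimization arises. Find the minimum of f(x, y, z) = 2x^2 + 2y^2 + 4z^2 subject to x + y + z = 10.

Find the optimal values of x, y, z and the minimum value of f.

Using Lagrange multipliers on f = 2x^2 + 2y^2 + 4z^2 with constraint x + y + z = 10:
Conditions: 2*2*x = lambda, 2*2*y = lambda, 2*4*z = lambda
So x = lambda/4, y = lambda/4, z = lambda/8
Substituting into constraint: lambda * (5/8) = 10
lambda = 16
x = 4, y = 4, z = 2
Minimum value = 80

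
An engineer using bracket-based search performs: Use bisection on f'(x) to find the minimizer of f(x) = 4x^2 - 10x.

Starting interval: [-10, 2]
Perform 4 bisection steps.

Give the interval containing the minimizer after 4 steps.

Finding critical point of f(x) = 4x^2 - 10x using bisection on f'(x) = 8x + -10.
f'(x) = 0 when x = 5/4.
Starting interval: [-10, 2]
Step 1: mid = -4, f'(mid) = -42, new interval = [-4, 2]
Step 2: mid = -1, f'(mid) = -18, new interval = [-1, 2]
Step 3: mid = 1/2, f'(mid) = -6, new interval = [1/2, 2]
Step 4: mid = 5/4, f'(mid) = 0, new interval = [5/4, 5/4]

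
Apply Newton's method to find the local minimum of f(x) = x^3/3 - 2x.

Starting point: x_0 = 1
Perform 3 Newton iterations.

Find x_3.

f(x) = x^3/3 - 2x
f'(x) = x^2 - 2, f''(x) = 2x
Newton update: x_{n+1} = x_n - (x_n^2 - 2)/(2*x_n)
Step 1: x_0 = 1, f'=-1, f''=2, x_1 = 3/2
Step 2: x_1 = 3/2, f'=1/4, f''=3, x_2 = 17/12
Step 3: x_2 = 17/12, f'=1/144, f''=17/6, x_3 = 577/408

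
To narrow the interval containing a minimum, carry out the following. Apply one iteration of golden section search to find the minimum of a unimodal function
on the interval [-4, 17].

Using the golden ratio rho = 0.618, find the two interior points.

Golden section search on [-4, 17].
Golden ratio rho = 0.618 (approx).
Interior points:
  x_1 = -4 + (1-0.618)*21 = 4.0220
  x_2 = -4 + 0.618*21 = 8.9780
Compare f(x_1) and f(x_2) to determine which subinterval to keep.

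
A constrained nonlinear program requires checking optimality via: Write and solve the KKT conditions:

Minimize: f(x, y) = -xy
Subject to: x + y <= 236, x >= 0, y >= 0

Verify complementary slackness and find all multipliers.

Problem: min -xy s.t. x + y <= 236 (multiplier lambda), x >= 0 (mu_x), y >= 0 (mu_y)
KKT stationarity: -y + lambda - mu_x = 0, -x + lambda - mu_y = 0, with lambda, mu_x, mu_y >= 0
Complementary slackness: lambda*(x + y - 236) = 0, mu_x*x = 0, mu_y*y = 0
If lambda = 0: y = -mu_x <= 0 and x = -mu_y <= 0 force x = y = 0 with f = 0; but x = y = 118 is feasible with f = -13924 < 0, so this is not the minimum. Hence lambda > 0 and x + y = 236.
Try x > 0, y > 0 (so mu_x = mu_y = 0): y = lambda, x = lambda => x = y = lambda
x + y = 236 => 2*lambda = 236 => lambda = 118
x* = y* = 118 > 0, consistent with mu_x = mu_y = 0.
(Any feasible point with x = 0 or y = 0 has f = 0 > -13924, so the minimum is not on those boundaries.)
min(-xy) = -13924 (i.e. max xy = 13924)
Multipliers: lambda = 118, mu_x = 0, mu_y = 0
Complementary slackness: lambda*(x + y - 236) = 118*(118 + 118 - 236) = 0, mu_x*x = 0*118 = 0, mu_y*y = 0*118 = 0. Satisfied.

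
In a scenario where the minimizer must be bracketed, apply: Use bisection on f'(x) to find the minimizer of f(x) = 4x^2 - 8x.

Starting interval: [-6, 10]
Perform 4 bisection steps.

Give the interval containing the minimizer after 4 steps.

Finding critical point of f(x) = 4x^2 - 8x using bisection on f'(x) = 8x + -8.
f'(x) = 0 when x = 1.
Starting interval: [-6, 10]
Step 1: mid = 2, f'(mid) = 8, new interval = [-6, 2]
Step 2: mid = -2, f'(mid) = -24, new interval = [-2, 2]
Step 3: mid = 0, f'(mid) = -8, new interval = [0, 2]
Step 4: mid = 1, f'(mid) = 0, new interval = [1, 1]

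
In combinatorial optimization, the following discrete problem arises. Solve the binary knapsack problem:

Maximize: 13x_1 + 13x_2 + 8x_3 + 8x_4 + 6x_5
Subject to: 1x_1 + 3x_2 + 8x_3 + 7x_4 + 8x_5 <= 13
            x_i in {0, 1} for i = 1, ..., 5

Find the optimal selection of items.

Items: item 1 (v=13, w=1), item 2 (v=13, w=3), item 3 (v=8, w=8), item 4 (v=8, w=7), item 5 (v=6, w=8)
Capacity: 13
Checking all 32 subsets (w = total weight, v = total value):
  {}: w = 0, v = 0
  {1}: w = 1, v = 13
  {2}: w = 3, v = 13
  {3}: w = 8, v = 8
  {4}: w = 7, v = 8
  {5}: w = 8, v = 6
  {1, 2}: w = 4, v = 26
  {1, 3}: w = 9, v = 21
  {1, 4}: w = 8, v = 21
  {1, 5}: w = 9, v = 19
  {2, 3}: w = 11, v = 21
  {2, 4}: w = 10, v = 21
  {2, 5}: w = 11, v = 19
  {3, 4}: w = 15 > 13, infeasible
  {3, 5}: w = 16 > 13, infeasible
  {4, 5}: w = 15 > 13, infeasible
  {1, 2, 3}: w = 12, v = 34
  {1, 2, 4}: w = 11, v = 34
  {1, 2, 5}: w = 12, v = 32
  {1, 3, 4}: w = 16 > 13, infeasible
  {1, 3, 5}: w = 17 > 13, infeasible
  {1, 4, 5}: w = 16 > 13, infeasible
  {2, 3, 4}: w = 18 > 13, infeasible
  {2, 3, 5}: w = 19 > 13, infeasible
  {2, 4, 5}: w = 18 > 13, infeasible
  {3, 4, 5}: w = 23 > 13, infeasible
  {1, 2, 3, 4}: w = 19 > 13, infeasible
  {1, 2, 3, 5}: w = 20 > 13, infeasible
  {1, 2, 4, 5}: w = 19 > 13, infeasible
  {1, 3, 4, 5}: w = 24 > 13, infeasible
  {2, 3, 4, 5}: w = 26 > 13, infeasible
  {1, 2, 3, 4, 5}: w = 27 > 13, infeasible
Best feasible subset: items [1, 2, 3]
(The same value 34 is also attained by {1, 2, 4}.)
Total weight: 12 <= 13, total value: 34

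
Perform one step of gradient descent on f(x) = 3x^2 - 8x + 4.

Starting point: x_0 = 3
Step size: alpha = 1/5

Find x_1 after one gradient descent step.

f(x) = 3x^2 - 8x + 4
f'(x) = 6x - 8
f'(3) = 6*3 + (-8) = 10
x_1 = x_0 - alpha * f'(x_0) = 3 - 1/5 * 10 = 1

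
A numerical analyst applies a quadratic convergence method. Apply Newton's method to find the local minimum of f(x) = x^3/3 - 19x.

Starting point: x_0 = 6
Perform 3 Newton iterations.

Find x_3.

f(x) = x^3/3 - 19x
f'(x) = x^2 - 19, f''(x) = 2x
Newton update: x_{n+1} = x_n - (x_n^2 - 19)/(2*x_n)
Step 1: x_0 = 6, f'=17, f''=12, x_1 = 55/12
Step 2: x_1 = 55/12, f'=289/144, f''=55/6, x_2 = 5761/1320
Step 3: x_2 = 5761/1320, f'=83521/1742400, f''=5761/660, x_3 = 66294721/15209040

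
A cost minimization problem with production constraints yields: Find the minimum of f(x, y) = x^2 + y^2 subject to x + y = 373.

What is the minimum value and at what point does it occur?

Substitute y = 373 - x into f(x,y) = x^2 + y^2:
g(x) = x^2 + (373 - x)^2 = 2x^2 - 746x + 139129
g'(x) = 4x - 746 = 0  =>  x = 373/2
y = 373 - 373/2 = 373/2
Minimum value = (373/2)^2 + (373/2)^2 = 139129/2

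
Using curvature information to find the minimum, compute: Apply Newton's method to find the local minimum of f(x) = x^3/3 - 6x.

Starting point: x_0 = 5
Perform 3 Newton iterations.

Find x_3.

f(x) = x^3/3 - 6x
f'(x) = x^2 - 6, f''(x) = 2x
Newton update: x_{n+1} = x_n - (x_n^2 - 6)/(2*x_n)
Step 1: x_0 = 5, f'=19, f''=10, x_1 = 31/10
Step 2: x_1 = 31/10, f'=361/100, f''=31/5, x_2 = 1561/620
Step 3: x_2 = 1561/620, f'=130321/384400, f''=1561/310, x_3 = 4743121/1935640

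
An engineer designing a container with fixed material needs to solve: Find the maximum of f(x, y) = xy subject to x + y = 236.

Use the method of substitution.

Substitute y = 236 - x into f(x,y) = xy:
g(x) = x(236 - x) = 236x - x^2
g'(x) = 236 - 2x = 0  =>  x = 118
y = 236 - 118 = 118
Maximum value = 118 * 118 = 13924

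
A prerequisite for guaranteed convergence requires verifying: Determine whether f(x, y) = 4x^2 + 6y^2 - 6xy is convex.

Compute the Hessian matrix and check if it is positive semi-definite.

f(x,y) = 4x^2 + 6y^2 - 6xy
Hessian H = [[8, -6], [-6, 12]]
trace(H) = 20, det(H) = 60
Eigenvalues: (20 +/- sqrt(160)) / 2 = 16.32, 3.675
Since both eigenvalues > 0, f is convex.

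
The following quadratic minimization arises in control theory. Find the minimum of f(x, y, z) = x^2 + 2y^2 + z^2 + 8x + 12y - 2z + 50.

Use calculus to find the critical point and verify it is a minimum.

f(x,y,z) = x^2 + 2y^2 + z^2 + 8x + 12y - 2z + 50
df/dx = 2x + (8) = 0 => x = -4
df/dy = 4y + (12) = 0 => y = -3
df/dz = 2z + (-2) = 0 => z = 1
f(-4,-3,1) = 1*(-4)^2 + 2*(-3)^2 + 1*(1)^2 + 8*(-4) + 12*(-3) + -2*(1) + 50 = 15
Hessian is diagonal with entries 2, 4, 2 > 0, confirmed minimum.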